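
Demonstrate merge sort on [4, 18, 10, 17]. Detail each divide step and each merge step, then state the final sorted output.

Merge sort trace:

Split: [4, 18, 10, 17] -> [4, 18] and [10, 17]
  Split: [4, 18] -> [4] and [18]
  Merge: [4] + [18] -> [4, 18]
  Split: [10, 17] -> [10] and [17]
  Merge: [10] + [17] -> [10, 17]
Merge: [4, 18] + [10, 17] -> [4, 10, 17, 18]

Final sorted array: [4, 10, 17, 18]

The merge sort proceeds by recursively splitting the array and merging sorted halves.
After all merges, the sorted array is [4, 10, 17, 18].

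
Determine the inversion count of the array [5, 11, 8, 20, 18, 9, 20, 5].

Finding inversions in [5, 11, 8, 20, 18, 9, 20, 5]:

(1, 2): arr[1]=11 > arr[2]=8
(1, 5): arr[1]=11 > arr[5]=9
(1, 7): arr[1]=11 > arr[7]=5
(2, 7): arr[2]=8 > arr[7]=5
(3, 4): arr[3]=20 > arr[4]=18
(3, 5): arr[3]=20 > arr[5]=9
(3, 7): arr[3]=20 > arr[7]=5
(4, 5): arr[4]=18 > arr[5]=9
(4, 7): arr[4]=18 > arr[7]=5
(5, 7): arr[5]=9 > arr[7]=5
(6, 7): arr[6]=20 > arr[7]=5

Total inversions: 11

The array has 11 inversion(s): (1,2), (1,5), (1,7), (2,7), (3,4), (3,5), (3,7), (4,5), (4,7), (5,7), (6,7). Each pair (i,j) satisfies i < j and arr[i] > arr[j].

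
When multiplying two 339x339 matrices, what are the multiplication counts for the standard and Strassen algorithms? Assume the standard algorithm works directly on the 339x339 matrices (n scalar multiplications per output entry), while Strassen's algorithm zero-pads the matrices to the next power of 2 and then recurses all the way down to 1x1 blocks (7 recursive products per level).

Matrix multiplication for 339x339 matrices:

Strassen's algorithm requires power-of-2 dimensions. Pad 339x339 to 512x512 (next power of 2).

Standard algorithm: 339^3 = 38958219 multiplications
Strassen's algorithm: 7^(log2(512)) = 7^9 = 40353607 multiplications
Difference: 38958219 - 40353607 = -1395388 (Strassen uses MORE here due to padding overhead — for small or just-over-power-of-2 n, padding can outweigh the per-level savings)

Standard: 38958219 multiplications (339^3). Strassen: 40353607 multiplications (7^9, after padding to 512x512). Strassen reduces 8 recursive multiplications to 7 at each level.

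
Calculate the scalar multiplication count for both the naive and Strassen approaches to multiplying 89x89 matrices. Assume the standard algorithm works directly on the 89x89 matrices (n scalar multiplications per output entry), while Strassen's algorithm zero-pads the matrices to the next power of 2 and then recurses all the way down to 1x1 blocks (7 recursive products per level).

Matrix multiplication for 89x89 matrices:

Strassen's algorithm requires power-of-2 dimensions. Pad 89x89 to 128x128 (next power of 2).

Standard algorithm: 89^3 = 704969 multiplications
Strassen's algorithm: 7^(log2(128)) = 7^7 = 823543 multiplications
Difference: 704969 - 823543 = -118574 (Strassen uses MORE here due to padding overhead — for small or just-over-power-of-2 n, padding can outweigh the per-level savings)

Standard: 704969 multiplications (89^3). Strassen: 823543 multiplications (7^7, after padding to 128x128). Strassen reduces 8 recursive multiplications to 7 at each level.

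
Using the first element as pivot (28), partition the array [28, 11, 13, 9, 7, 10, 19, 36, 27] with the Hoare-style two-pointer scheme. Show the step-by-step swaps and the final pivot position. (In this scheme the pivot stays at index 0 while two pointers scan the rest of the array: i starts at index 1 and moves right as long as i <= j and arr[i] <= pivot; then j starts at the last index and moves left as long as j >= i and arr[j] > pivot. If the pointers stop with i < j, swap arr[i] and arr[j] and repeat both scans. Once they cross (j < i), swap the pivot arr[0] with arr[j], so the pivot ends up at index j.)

Hoare-style two-pointer partition with pivot = 28:

Initial array: [28, 11, 13, 9, 7, 10, 19, 36, 27]

Pointers start at i = 1, j = 8.
i stops at index 7 (arr[7]=36 > 28), j stops at index 8 (arr[8]=27 <= 28): swap arr[7] and arr[8], array becomes [28, 11, 13, 9, 7, 10, 19, 27, 36]
i ends at 8, j ends at 7: the pointers have crossed (j < i), so scanning stops.

Swap pivot arr[0] with arr[7] to place pivot at position 7: [27, 11, 13, 9, 7, 10, 19, 28, 36]
Pivot position: 7

After partitioning with pivot 28, the array becomes [27, 11, 13, 9, 7, 10, 19, 28, 36]. The pivot is placed at index 7. All elements to the left of the pivot are <= 28, and all elements to the right are > 28.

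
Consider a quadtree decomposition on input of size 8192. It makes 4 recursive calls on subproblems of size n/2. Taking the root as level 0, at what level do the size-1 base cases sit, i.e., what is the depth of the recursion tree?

For divide and conquer with division factor 2:

Problem sizes at each level:
Level 0: 8192
Level 1: 4096
Level 2: 2048
Level 3: 1024
Level 4: 512
Level 5: 256
Level 6: 128
Level 7: 64
Level 8: 32
Level 9: 16
Level 10: 8
Level 11: 4
Level 12: 2
Level 13: 1

The root is level 0 and the size-1 base case is level 13 (the tree spans levels 0 through 13, i.e. 14 levels counting the root), so the depth is the number of divisions: log_2(8192) = 13

The recursion tree depth is log_2(8192) = 13. At each level, the problem size is divided by 2, so it takes 13 divisions to reduce to a base case of size 1. The algorithm makes 4 recursive calls at each level.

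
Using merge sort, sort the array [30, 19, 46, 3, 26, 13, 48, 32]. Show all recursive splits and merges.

Merge sort trace:

Split: [30, 19, 46, 3, 26, 13, 48, 32] -> [30, 19, 46, 3] and [26, 13, 48, 32]
  Split: [30, 19, 46, 3] -> [30, 19] and [46, 3]
    Split: [30, 19] -> [30] and [19]
    Merge: [30] + [19] -> [19, 30]
    Split: [46, 3] -> [46] and [3]
    Merge: [46] + [3] -> [3, 46]
  Merge: [19, 30] + [3, 46] -> [3, 19, 30, 46]
  Split: [26, 13, 48, 32] -> [26, 13] and [48, 32]
    Split: [26, 13] -> [26] and [13]
    Merge: [26] + [13] -> [13, 26]
    Split: [48, 32] -> [48] and [32]
    Merge: [48] + [32] -> [32, 48]
  Merge: [13, 26] + [32, 48] -> [13, 26, 32, 48]
Merge: [3, 19, 30, 46] + [13, 26, 32, 48] -> [3, 13, 19, 26, 30, 32, 46, 48]

Final sorted array: [3, 13, 19, 26, 30, 32, 46, 48]

The merge sort proceeds by recursively splitting the array and merging sorted halves.
After all merges, the sorted array is [3, 13, 19, 26, 30, 32, 46, 48].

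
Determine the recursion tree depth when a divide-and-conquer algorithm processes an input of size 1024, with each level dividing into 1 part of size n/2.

For divide and conquer with division factor 2:

Problem sizes at each level:
Level 0: 1024
Level 1: 512
Level 2: 256
Level 3: 128
Level 4: 64
Level 5: 32
Level 6: 16
Level 7: 8
Level 8: 4
Level 9: 2
Level 10: 1

The root is level 0 and the size-1 base case is level 10 (the tree spans levels 0 through 10, i.e. 11 levels counting the root), so the depth is the number of divisions: log_2(1024) = 10

The recursion tree depth is log_2(1024) = 10. At each level, the problem size is divided by 2, so it takes 10 divisions to reduce to a base case of size 1. The algorithm makes 1 recursive call at each level.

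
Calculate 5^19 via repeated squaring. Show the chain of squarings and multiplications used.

Computing 5^19 by squaring (build up from 5^1; each line after the first costs one multiplication):

5^1 = 5
5^2 = (5^1)^2 = 5^2 = 25
5^4 = (5^2)^2 = 25^2 = 625
5^8 = (5^4)^2 = 625^2 = 390625
5^9 = 5 * 5^8 = 5 * 390625 = 1953125
5^18 = (5^9)^2 = 1953125^2 = 3814697265625
5^19 = 5 * 5^18 = 5 * 3814697265625 = 19073486328125

Result: 19073486328125
Multiplications needed: 6 (6 lines after 5^1)

5^19 = 19073486328125. Using exponentiation by squaring, this requires 6 multiplications. The key idea: if the exponent is even, square the half-power; if odd, multiply by the base once.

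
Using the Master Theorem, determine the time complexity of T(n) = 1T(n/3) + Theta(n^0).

Master Theorem for T(n) = 1T(n/3) + O(n^0):

a = 1, b = 3, c = 0
log_b(a) = log_3(1) = 0.0000

Case 2: c = 0 = log_3(1) = 0.0000
T(n) = O(n^0 log n) = O(log n)

For T(n) = 1T(n/3) + O(n^0): log_3(1) = 0.0000. This is Case 2 of the Master Theorem (c = log_b(a), equal work at all levels), giving O(log n).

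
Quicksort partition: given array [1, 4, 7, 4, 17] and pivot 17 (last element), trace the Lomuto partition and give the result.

Lomuto partition with pivot = 17:

Initial array: [1, 4, 7, 4, 17]

arr[0]=1 <= 17: swap with position 0, array becomes [1, 4, 7, 4, 17]
arr[1]=4 <= 17: swap with position 1, array becomes [1, 4, 7, 4, 17]
arr[2]=7 <= 17: swap with position 2, array becomes [1, 4, 7, 4, 17]
arr[3]=4 <= 17: swap with position 3, array becomes [1, 4, 7, 4, 17]

Place pivot at position 4: [1, 4, 7, 4, 17]
Pivot position: 4

After partitioning with pivot 17, the array becomes [1, 4, 7, 4, 17]. The pivot is placed at index 4. All elements to the left of the pivot are <= 17, and all elements to the right are > 17.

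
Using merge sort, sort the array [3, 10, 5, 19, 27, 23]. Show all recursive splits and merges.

Merge sort trace:

Split: [3, 10, 5, 19, 27, 23] -> [3, 10, 5] and [19, 27, 23]
  Split: [3, 10, 5] -> [3] and [10, 5]
    Split: [10, 5] -> [10] and [5]
    Merge: [10] + [5] -> [5, 10]
  Merge: [3] + [5, 10] -> [3, 5, 10]
  Split: [19, 27, 23] -> [19] and [27, 23]
    Split: [27, 23] -> [27] and [23]
    Merge: [27] + [23] -> [23, 27]
  Merge: [19] + [23, 27] -> [19, 23, 27]
Merge: [3, 5, 10] + [19, 23, 27] -> [3, 5, 10, 19, 23, 27]

Final sorted array: [3, 5, 10, 19, 23, 27]

The merge sort proceeds by recursively splitting the array and merging sorted halves.
After all merges, the sorted array is [3, 5, 10, 19, 23, 27].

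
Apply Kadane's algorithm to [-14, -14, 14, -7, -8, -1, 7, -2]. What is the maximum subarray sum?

Using Kadane's algorithm on [-14, -14, 14, -7, -8, -1, 7, -2]:

Scanning through the array:
Position 1 (value -14): max_ending_here = -14, max_so_far = -14
Position 2 (value 14): max_ending_here = 14, max_so_far = 14
Position 3 (value -7): max_ending_here = 7, max_so_far = 14
Position 4 (value -8): max_ending_here = -1, max_so_far = 14
Position 5 (value -1): max_ending_here = -1, max_so_far = 14
Position 6 (value 7): max_ending_here = 7, max_so_far = 14
Position 7 (value -2): max_ending_here = 5, max_so_far = 14

Maximum subarray: [14]
Maximum sum: 14

The maximum subarray is [14] with sum 14. This subarray runs from index 2 to index 2.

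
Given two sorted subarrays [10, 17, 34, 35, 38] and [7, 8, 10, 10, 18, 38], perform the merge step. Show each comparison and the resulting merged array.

Merging process:

Compare 10 vs 7: take 7 from right. Merged: [7]
Compare 10 vs 8: take 8 from right. Merged: [7, 8]
Compare 10 vs 10: take 10 from left. Merged: [7, 8, 10]
Compare 17 vs 10: take 10 from right. Merged: [7, 8, 10, 10]
Compare 17 vs 10: take 10 from right. Merged: [7, 8, 10, 10, 10]
Compare 17 vs 18: take 17 from left. Merged: [7, 8, 10, 10, 10, 17]
Compare 34 vs 18: take 18 from right. Merged: [7, 8, 10, 10, 10, 17, 18]
Compare 34 vs 38: take 34 from left. Merged: [7, 8, 10, 10, 10, 17, 18, 34]
Compare 35 vs 38: take 35 from left. Merged: [7, 8, 10, 10, 10, 17, 18, 34, 35]
Compare 38 vs 38: take 38 from left. Merged: [7, 8, 10, 10, 10, 17, 18, 34, 35, 38]
Append remaining from right: [38]. Merged: [7, 8, 10, 10, 10, 17, 18, 34, 35, 38, 38]

Final merged array: [7, 8, 10, 10, 10, 17, 18, 34, 35, 38, 38]
Total comparisons: 10

The merged array is [7, 8, 10, 10, 10, 17, 18, 34, 35, 38, 38], requiring 10 comparisons. The merge step runs in O(n) time where n is the total number of elements.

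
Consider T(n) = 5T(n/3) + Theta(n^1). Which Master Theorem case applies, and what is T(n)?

Master Theorem for T(n) = 5T(n/3) + O(n^1):

a = 5, b = 3, c = 1
log_b(a) = log_3(5) = 1.4650

Case 1: c = 1 < log_3(5) = 1.4650
T(n) = O(n^(log_3 5))

For T(n) = 5T(n/3) + O(n^1): log_3(5) = 1.4650. This is Case 1 of the Master Theorem (c < log_b(a), work dominated by leaves), giving O(n^(log_3 5)).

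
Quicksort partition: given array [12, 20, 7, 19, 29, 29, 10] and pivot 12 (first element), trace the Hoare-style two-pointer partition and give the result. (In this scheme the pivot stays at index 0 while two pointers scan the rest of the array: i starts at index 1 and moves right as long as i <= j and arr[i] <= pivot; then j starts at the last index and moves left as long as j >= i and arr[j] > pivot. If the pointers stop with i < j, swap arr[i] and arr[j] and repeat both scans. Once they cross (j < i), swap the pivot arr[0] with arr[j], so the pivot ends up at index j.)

Hoare-style two-pointer partition with pivot = 12:

Initial array: [12, 20, 7, 19, 29, 29, 10]

Pointers start at i = 1, j = 6.
i stops at index 1 (arr[1]=20 > 12), j stops at index 6 (arr[6]=10 <= 12): swap arr[1] and arr[6], array becomes [12, 10, 7, 19, 29, 29, 20]
i ends at 3, j ends at 2: the pointers have crossed (j < i), so scanning stops.

Swap pivot arr[0] with arr[2] to place pivot at position 2: [7, 10, 12, 19, 29, 29, 20]
Pivot position: 2

After partitioning with pivot 12, the array becomes [7, 10, 12, 19, 29, 29, 20]. The pivot is placed at index 2. All elements to the left of the pivot are <= 12, and all elements to the right are > 12.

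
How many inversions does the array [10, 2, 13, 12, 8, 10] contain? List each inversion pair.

Finding inversions in [10, 2, 13, 12, 8, 10]:

(0, 1): arr[0]=10 > arr[1]=2
(0, 4): arr[0]=10 > arr[4]=8
(2, 3): arr[2]=13 > arr[3]=12
(2, 4): arr[2]=13 > arr[4]=8
(2, 5): arr[2]=13 > arr[5]=10
(3, 4): arr[3]=12 > arr[4]=8
(3, 5): arr[3]=12 > arr[5]=10

Total inversions: 7

The array has 7 inversion(s): (0,1), (0,4), (2,3), (2,4), (2,5), (3,4), (3,5). Each pair (i,j) satisfies i < j and arr[i] > arr[j].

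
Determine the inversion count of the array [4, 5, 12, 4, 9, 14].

Finding inversions in [4, 5, 12, 4, 9, 14]:

(1, 3): arr[1]=5 > arr[3]=4
(2, 3): arr[2]=12 > arr[3]=4
(2, 4): arr[2]=12 > arr[4]=9

Total inversions: 3

The array has 3 inversion(s): (1,3), (2,3), (2,4). Each pair (i,j) satisfies i < j and arr[i] > arr[j].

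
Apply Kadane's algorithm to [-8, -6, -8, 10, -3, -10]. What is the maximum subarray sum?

Using Kadane's algorithm on [-8, -6, -8, 10, -3, -10]:

Scanning through the array:
Position 1 (value -6): max_ending_here = -6, max_so_far = -6
Position 2 (value -8): max_ending_here = -8, max_so_far = -6
Position 3 (value 10): max_ending_here = 10, max_so_far = 10
Position 4 (value -3): max_ending_here = 7, max_so_far = 10
Position 5 (value -10): max_ending_here = -3, max_so_far = 10

Maximum subarray: [10]
Maximum sum: 10

The maximum subarray is [10] with sum 10. This subarray runs from index 3 to index 3.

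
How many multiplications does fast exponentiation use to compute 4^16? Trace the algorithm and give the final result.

Computing 4^16 by squaring (build up from 4^1; each line after the first costs one multiplication):

4^1 = 4
4^2 = (4^1)^2 = 4^2 = 16
4^4 = (4^2)^2 = 16^2 = 256
4^8 = (4^4)^2 = 256^2 = 65536
4^16 = (4^8)^2 = 65536^2 = 4294967296

Result: 4294967296
Multiplications needed: 4 (4 lines after 4^1)

4^16 = 4294967296. Using exponentiation by squaring, this requires 4 multiplications. The key idea: if the exponent is even, square the half-power; if odd, multiply by the base once.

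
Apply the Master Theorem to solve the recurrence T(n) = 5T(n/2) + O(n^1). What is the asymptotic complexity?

Master Theorem for T(n) = 5T(n/2) + O(n^1):

a = 5, b = 2, c = 1
log_b(a) = log_2(5) = 2.3219

Case 1: c = 1 < log_2(5) = 2.3219
T(n) = O(n^(log_2 5))

For T(n) = 5T(n/2) + O(n^1): log_2(5) = 2.3219. This is Case 1 of the Master Theorem (c < log_b(a), work dominated by leaves), giving O(n^(log_2 5)).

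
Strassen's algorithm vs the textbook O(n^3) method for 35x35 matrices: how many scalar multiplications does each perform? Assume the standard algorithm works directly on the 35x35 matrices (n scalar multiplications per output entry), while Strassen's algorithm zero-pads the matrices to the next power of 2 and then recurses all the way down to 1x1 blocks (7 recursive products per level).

Matrix multiplication for 35x35 matrices:

Strassen's algorithm requires power-of-2 dimensions. Pad 35x35 to 64x64 (next power of 2).

Standard algorithm: 35^3 = 42875 multiplications
Strassen's algorithm: 7^(log2(64)) = 7^6 = 117649 multiplications
Difference: 42875 - 117649 = -74774 (Strassen uses MORE here due to padding overhead — for small or just-over-power-of-2 n, padding can outweigh the per-level savings)

Standard: 42875 multiplications (35^3). Strassen: 117649 multiplications (7^6, after padding to 64x64). Strassen reduces 8 recursive multiplications to 7 at each level.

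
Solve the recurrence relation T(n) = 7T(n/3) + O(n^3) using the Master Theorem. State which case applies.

Master Theorem for T(n) = 7T(n/3) + O(n^3):

a = 7, b = 3, c = 3
log_b(a) = log_3(7) = 1.7712

Case 3: c = 3 > log_3(7) = 1.7712
T(n) = O(n^3) = O(n^3)

For T(n) = 7T(n/3) + O(n^3): log_3(7) = 1.7712. This is Case 3 of the Master Theorem (c > log_b(a), work dominated by root), giving O(n^3).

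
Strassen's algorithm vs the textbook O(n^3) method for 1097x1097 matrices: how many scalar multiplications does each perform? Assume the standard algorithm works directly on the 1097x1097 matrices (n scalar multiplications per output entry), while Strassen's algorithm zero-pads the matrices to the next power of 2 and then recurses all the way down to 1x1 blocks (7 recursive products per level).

Matrix multiplication for 1097x1097 matrices:

Strassen's algorithm requires power-of-2 dimensions. Pad 1097x1097 to 2048x2048 (next power of 2).

Standard algorithm: 1097^3 = 1320139673 multiplications
Strassen's algorithm: 7^(log2(2048)) = 7^11 = 1977326743 multiplications
Difference: 1320139673 - 1977326743 = -657187070 (Strassen uses MORE here due to padding overhead — for small or just-over-power-of-2 n, padding can outweigh the per-level savings)

Standard: 1320139673 multiplications (1097^3). Strassen: 1977326743 multiplications (7^11, after padding to 2048x2048). Strassen reduces 8 recursive multiplications to 7 at each level.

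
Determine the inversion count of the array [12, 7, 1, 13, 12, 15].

Finding inversions in [12, 7, 1, 13, 12, 15]:

(0, 1): arr[0]=12 > arr[1]=7
(0, 2): arr[0]=12 > arr[2]=1
(1, 2): arr[1]=7 > arr[2]=1
(3, 4): arr[3]=13 > arr[4]=12

Total inversions: 4

The array has 4 inversion(s): (0,1), (0,2), (1,2), (3,4). Each pair (i,j) satisfies i < j and arr[i] > arr[j].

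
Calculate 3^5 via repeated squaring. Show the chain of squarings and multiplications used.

Computing 3^5 by squaring (build up from 3^1; each line after the first costs one multiplication):

3^1 = 3
3^2 = (3^1)^2 = 3^2 = 9
3^4 = (3^2)^2 = 9^2 = 81
3^5 = 3 * 3^4 = 3 * 81 = 243

Result: 243
Multiplications needed: 3 (3 lines after 3^1)

3^5 = 243. Using exponentiation by squaring, this requires 3 multiplications. The key idea: if the exponent is even, square the half-power; if odd, multiply by the base once.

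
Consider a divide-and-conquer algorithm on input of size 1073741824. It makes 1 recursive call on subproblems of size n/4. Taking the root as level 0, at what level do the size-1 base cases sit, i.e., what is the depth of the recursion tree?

For divide and conquer with division factor 4:

Problem sizes at each level:
Level 0: 1073741824
Level 1: 268435456
Level 2: 67108864
Level 3: 16777216
Level 4: 4194304
Level 5: 1048576
Level 6: 262144
Level 7: 65536
Level 8: 16384
Level 9: 4096
Level 10: 1024
Level 11: 256
Level 12: 64
Level 13: 16
Level 14: 4
Level 15: 1

The root is level 0 and the size-1 base case is level 15 (the tree spans levels 0 through 15, i.e. 16 levels counting the root), so the depth is the number of divisions: log_4(1073741824) = 15

The recursion tree depth is log_4(1073741824) = 15. At each level, the problem size is divided by 4, so it takes 15 divisions to reduce to a base case of size 1. The algorithm makes 1 recursive call at each level.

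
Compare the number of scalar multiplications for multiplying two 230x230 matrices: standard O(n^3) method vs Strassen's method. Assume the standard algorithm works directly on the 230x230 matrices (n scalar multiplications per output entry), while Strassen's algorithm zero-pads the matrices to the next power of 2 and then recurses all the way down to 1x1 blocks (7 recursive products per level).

Matrix multiplication for 230x230 matrices:

Strassen's algorithm requires power-of-2 dimensions. Pad 230x230 to 256x256 (next power of 2).

Standard algorithm: 230^3 = 12167000 multiplications
Strassen's algorithm: 7^(log2(256)) = 7^8 = 5764801 multiplications
Savings: 12167000 - 5764801 = 6402199 multiplications

Standard: 12167000 multiplications (230^3). Strassen: 5764801 multiplications (7^8, after padding to 256x256). Strassen reduces 8 recursive multiplications to 7 at each level.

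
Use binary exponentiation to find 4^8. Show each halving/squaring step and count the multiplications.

Computing 4^8 by squaring (build up from 4^1; each line after the first costs one multiplication):

4^1 = 4
4^2 = (4^1)^2 = 4^2 = 16
4^4 = (4^2)^2 = 16^2 = 256
4^8 = (4^4)^2 = 256^2 = 65536

Result: 65536
Multiplications needed: 3 (3 lines after 4^1)

4^8 = 65536. Using exponentiation by squaring, this requires 3 multiplications. The key idea: if the exponent is even, square the half-power; if odd, multiply by the base once.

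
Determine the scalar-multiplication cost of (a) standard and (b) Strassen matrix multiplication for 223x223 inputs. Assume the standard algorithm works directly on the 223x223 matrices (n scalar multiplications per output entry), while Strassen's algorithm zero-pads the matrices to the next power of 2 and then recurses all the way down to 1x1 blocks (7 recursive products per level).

Matrix multiplication for 223x223 matrices:

Strassen's algorithm requires power-of-2 dimensions. Pad 223x223 to 256x256 (next power of 2).

Standard algorithm: 223^3 = 11089567 multiplications
Strassen's algorithm: 7^(log2(256)) = 7^8 = 5764801 multiplications
Savings: 11089567 - 5764801 = 5324766 multiplications

Standard: 11089567 multiplications (223^3). Strassen: 5764801 multiplications (7^8, after padding to 256x256). Strassen reduces 8 recursive multiplications to 7 at each level.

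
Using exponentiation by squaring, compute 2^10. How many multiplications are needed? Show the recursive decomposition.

Computing 2^10 by squaring (build up from 2^1; each line after the first costs one multiplication):

2^1 = 2
2^2 = (2^1)^2 = 2^2 = 4
2^4 = (2^2)^2 = 4^2 = 16
2^5 = 2 * 2^4 = 2 * 16 = 32
2^10 = (2^5)^2 = 32^2 = 1024

Result: 1024
Multiplications needed: 4 (4 lines after 2^1)

2^10 = 1024. Using exponentiation by squaring, this requires 4 multiplications. The key idea: if the exponent is even, square the half-power; if odd, multiply by the base once.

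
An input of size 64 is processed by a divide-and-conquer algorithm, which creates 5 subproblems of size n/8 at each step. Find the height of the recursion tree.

For divide and conquer with division factor 8:

Problem sizes at each level:
Level 0: 64
Level 1: 8
Level 2: 1

The root is level 0 and the size-1 base case is level 2 (the tree spans levels 0 through 2, i.e. 3 levels counting the root), so the depth is the number of divisions: log_8(64) = 2

The recursion tree depth is log_8(64) = 2. At each level, the problem size is divided by 8, so it takes 2 divisions to reduce to a base case of size 1. The algorithm makes 5 recursive calls at each level.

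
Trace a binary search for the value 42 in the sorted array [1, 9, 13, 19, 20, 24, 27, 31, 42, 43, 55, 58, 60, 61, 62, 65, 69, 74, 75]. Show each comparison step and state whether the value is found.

Binary search for 42 in [1, 9, 13, 19, 20, 24, 27, 31, 42, 43, 55, 58, 60, 61, 62, 65, 69, 74, 75]:

lo=0, hi=18, mid=9, arr[mid]=43 -> 43 > 42, search left half
lo=0, hi=8, mid=4, arr[mid]=20 -> 20 < 42, search right half
lo=5, hi=8, mid=6, arr[mid]=27 -> 27 < 42, search right half
lo=7, hi=8, mid=7, arr[mid]=31 -> 31 < 42, search right half
lo=8, hi=8, mid=8, arr[mid]=42 -> Found target at index 8!

Binary search finds 42 at index 8 after 5 comparisons. The search repeatedly halves the search space by comparing with the middle element.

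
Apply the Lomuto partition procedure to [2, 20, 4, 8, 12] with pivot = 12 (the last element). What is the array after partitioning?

Lomuto partition with pivot = 12:

Initial array: [2, 20, 4, 8, 12]

arr[0]=2 <= 12: swap with position 0, array becomes [2, 20, 4, 8, 12]
arr[1]=20 > 12: no swap
arr[2]=4 <= 12: swap with position 1, array becomes [2, 4, 20, 8, 12]
arr[3]=8 <= 12: swap with position 2, array becomes [2, 4, 8, 20, 12]

Place pivot at position 3: [2, 4, 8, 12, 20]
Pivot position: 3

After partitioning with pivot 12, the array becomes [2, 4, 8, 12, 20]. The pivot is placed at index 3. All elements to the left of the pivot are <= 12, and all elements to the right are > 12.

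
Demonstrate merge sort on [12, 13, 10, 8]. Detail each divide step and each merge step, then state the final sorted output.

Merge sort trace:

Split: [12, 13, 10, 8] -> [12, 13] and [10, 8]
  Split: [12, 13] -> [12] and [13]
  Merge: [12] + [13] -> [12, 13]
  Split: [10, 8] -> [10] and [8]
  Merge: [10] + [8] -> [8, 10]
Merge: [12, 13] + [8, 10] -> [8, 10, 12, 13]

Final sorted array: [8, 10, 12, 13]

The merge sort proceeds by recursively splitting the array and merging sorted halves.
After all merges, the sorted array is [8, 10, 12, 13].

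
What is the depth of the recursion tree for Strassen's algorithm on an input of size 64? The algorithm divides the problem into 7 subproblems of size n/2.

For divide and conquer with division factor 2:

Problem sizes at each level:
Level 0: 64
Level 1: 32
Level 2: 16
Level 3: 8
Level 4: 4
Level 5: 2
Level 6: 1

The root is level 0 and the size-1 base case is level 6 (the tree spans levels 0 through 6, i.e. 7 levels counting the root), so the depth is the number of divisions: log_2(64) = 6

The recursion tree depth is log_2(64) = 6. At each level, the problem size is divided by 2, so it takes 6 divisions to reduce to a base case of size 1. The algorithm makes 7 recursive calls at each level.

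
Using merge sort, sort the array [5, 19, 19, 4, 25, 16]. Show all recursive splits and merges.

Merge sort trace:

Split: [5, 19, 19, 4, 25, 16] -> [5, 19, 19] and [4, 25, 16]
  Split: [5, 19, 19] -> [5] and [19, 19]
    Split: [19, 19] -> [19] and [19]
    Merge: [19] + [19] -> [19, 19]
  Merge: [5] + [19, 19] -> [5, 19, 19]
  Split: [4, 25, 16] -> [4] and [25, 16]
    Split: [25, 16] -> [25] and [16]
    Merge: [25] + [16] -> [16, 25]
  Merge: [4] + [16, 25] -> [4, 16, 25]
Merge: [5, 19, 19] + [4, 16, 25] -> [4, 5, 16, 19, 19, 25]

Final sorted array: [4, 5, 16, 19, 19, 25]

The merge sort proceeds by recursively splitting the array and merging sorted halves.
After all merges, the sorted array is [4, 5, 16, 19, 19, 25].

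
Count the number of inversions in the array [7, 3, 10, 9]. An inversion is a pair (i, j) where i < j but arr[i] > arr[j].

Finding inversions in [7, 3, 10, 9]:

(0, 1): arr[0]=7 > arr[1]=3
(2, 3): arr[2]=10 > arr[3]=9

Total inversions: 2

The array has 2 inversion(s): (0,1), (2,3). Each pair (i,j) satisfies i < j and arr[i] > arr[j].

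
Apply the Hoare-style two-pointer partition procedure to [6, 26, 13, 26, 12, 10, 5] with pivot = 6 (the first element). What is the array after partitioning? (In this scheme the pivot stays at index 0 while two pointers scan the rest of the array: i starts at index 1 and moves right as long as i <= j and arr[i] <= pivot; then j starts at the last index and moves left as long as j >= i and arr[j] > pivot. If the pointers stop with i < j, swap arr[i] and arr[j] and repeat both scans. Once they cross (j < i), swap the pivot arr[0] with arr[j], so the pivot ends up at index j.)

Hoare-style two-pointer partition with pivot = 6:

Initial array: [6, 26, 13, 26, 12, 10, 5]

Pointers start at i = 1, j = 6.
i stops at index 1 (arr[1]=26 > 6), j stops at index 6 (arr[6]=5 <= 6): swap arr[1] and arr[6], array becomes [6, 5, 13, 26, 12, 10, 26]
i ends at 2, j ends at 1: the pointers have crossed (j < i), so scanning stops.

Swap pivot arr[0] with arr[1] to place pivot at position 1: [5, 6, 13, 26, 12, 10, 26]
Pivot position: 1

After partitioning with pivot 6, the array becomes [5, 6, 13, 26, 12, 10, 26]. The pivot is placed at index 1. All elements to the left of the pivot are <= 6, and all elements to the right are > 6.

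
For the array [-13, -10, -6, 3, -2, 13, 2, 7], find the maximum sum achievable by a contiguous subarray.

Using Kadane's algorithm on [-13, -10, -6, 3, -2, 13, 2, 7]:

Scanning through the array:
Position 1 (value -10): max_ending_here = -10, max_so_far = -10
Position 2 (value -6): max_ending_here = -6, max_so_far = -6
Position 3 (value 3): max_ending_here = 3, max_so_far = 3
Position 4 (value -2): max_ending_here = 1, max_so_far = 3
Position 5 (value 13): max_ending_here = 14, max_so_far = 14
Position 6 (value 2): max_ending_here = 16, max_so_far = 16
Position 7 (value 7): max_ending_here = 23, max_so_far = 23

Maximum subarray: [3, -2, 13, 2, 7]
Maximum sum: 23

The maximum subarray is [3, -2, 13, 2, 7] with sum 23. This subarray runs from index 3 to index 7.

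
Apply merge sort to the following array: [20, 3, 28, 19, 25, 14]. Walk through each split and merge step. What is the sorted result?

Merge sort trace:

Split: [20, 3, 28, 19, 25, 14] -> [20, 3, 28] and [19, 25, 14]
  Split: [20, 3, 28] -> [20] and [3, 28]
    Split: [3, 28] -> [3] and [28]
    Merge: [3] + [28] -> [3, 28]
  Merge: [20] + [3, 28] -> [3, 20, 28]
  Split: [19, 25, 14] -> [19] and [25, 14]
    Split: [25, 14] -> [25] and [14]
    Merge: [25] + [14] -> [14, 25]
  Merge: [19] + [14, 25] -> [14, 19, 25]
Merge: [3, 20, 28] + [14, 19, 25] -> [3, 14, 19, 20, 25, 28]

Final sorted array: [3, 14, 19, 20, 25, 28]

The merge sort proceeds by recursively splitting the array and merging sorted halves.
After all merges, the sorted array is [3, 14, 19, 20, 25, 28].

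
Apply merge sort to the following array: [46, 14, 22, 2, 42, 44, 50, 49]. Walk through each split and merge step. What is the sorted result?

Merge sort trace:

Split: [46, 14, 22, 2, 42, 44, 50, 49] -> [46, 14, 22, 2] and [42, 44, 50, 49]
  Split: [46, 14, 22, 2] -> [46, 14] and [22, 2]
    Split: [46, 14] -> [46] and [14]
    Merge: [46] + [14] -> [14, 46]
    Split: [22, 2] -> [22] and [2]
    Merge: [22] + [2] -> [2, 22]
  Merge: [14, 46] + [2, 22] -> [2, 14, 22, 46]
  Split: [42, 44, 50, 49] -> [42, 44] and [50, 49]
    Split: [42, 44] -> [42] and [44]
    Merge: [42] + [44] -> [42, 44]
    Split: [50, 49] -> [50] and [49]
    Merge: [50] + [49] -> [49, 50]
  Merge: [42, 44] + [49, 50] -> [42, 44, 49, 50]
Merge: [2, 14, 22, 46] + [42, 44, 49, 50] -> [2, 14, 22, 42, 44, 46, 49, 50]

Final sorted array: [2, 14, 22, 42, 44, 46, 49, 50]

The merge sort proceeds by recursively splitting the array and merging sorted halves.
After all merges, the sorted array is [2, 14, 22, 42, 44, 46, 49, 50].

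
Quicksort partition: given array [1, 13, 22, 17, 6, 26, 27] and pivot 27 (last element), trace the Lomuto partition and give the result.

Lomuto partition with pivot = 27:

Initial array: [1, 13, 22, 17, 6, 26, 27]

arr[0]=1 <= 27: swap with position 0, array becomes [1, 13, 22, 17, 6, 26, 27]
arr[1]=13 <= 27: swap with position 1, array becomes [1, 13, 22, 17, 6, 26, 27]
arr[2]=22 <= 27: swap with position 2, array becomes [1, 13, 22, 17, 6, 26, 27]
arr[3]=17 <= 27: swap with position 3, array becomes [1, 13, 22, 17, 6, 26, 27]
arr[4]=6 <= 27: swap with position 4, array becomes [1, 13, 22, 17, 6, 26, 27]
arr[5]=26 <= 27: swap with position 5, array becomes [1, 13, 22, 17, 6, 26, 27]

Place pivot at position 6: [1, 13, 22, 17, 6, 26, 27]
Pivot position: 6

After partitioning with pivot 27, the array becomes [1, 13, 22, 17, 6, 26, 27]. The pivot is placed at index 6. All elements to the left of the pivot are <= 27, and all elements to the right are > 27.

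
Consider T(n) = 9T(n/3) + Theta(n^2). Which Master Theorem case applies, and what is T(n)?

Master Theorem for T(n) = 9T(n/3) + O(n^2):

a = 9, b = 3, c = 2
log_b(a) = log_3(9) = 2.0000

Case 2: c = 2 = log_3(9) = 2.0000
T(n) = O(n^2 log n) = O(n^2 log n)

For T(n) = 9T(n/3) + O(n^2): log_3(9) = 2.0000. This is Case 2 of the Master Theorem (c = log_b(a), equal work at all levels), giving O(n^2 log n).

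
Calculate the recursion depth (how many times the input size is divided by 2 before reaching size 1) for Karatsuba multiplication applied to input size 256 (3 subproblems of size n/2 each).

For divide and conquer with division factor 2:

Problem sizes at each level:
Level 0: 256
Level 1: 128
Level 2: 64
Level 3: 32
Level 4: 16
Level 5: 8
Level 6: 4
Level 7: 2
Level 8: 1

The root is level 0 and the size-1 base case is level 8 (the tree spans levels 0 through 8, i.e. 9 levels counting the root), so the depth is the number of divisions: log_2(256) = 8

The recursion tree depth is log_2(256) = 8. At each level, the problem size is divided by 2, so it takes 8 divisions to reduce to a base case of size 1. The algorithm makes 3 recursive calls at each level.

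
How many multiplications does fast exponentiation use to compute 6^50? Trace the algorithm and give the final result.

Computing 6^50 by squaring (build up from 6^1; each line after the first costs one multiplication):

6^1 = 6
6^2 = (6^1)^2 = 6^2 = 36
6^3 = 6 * 6^2 = 6 * 36 = 216
6^6 = (6^3)^2 = 216^2 = 46656
6^12 = (6^6)^2 = 46656^2 = 2176782336
6^24 = (6^12)^2 = 2176782336^2 = 4738381338321616896
6^25 = 6 * 6^24 = 6 * 4738381338321616896 = 28430288029929701376
6^50 = (6^25)^2 = 28430288029929701376^2 = 808281277464764060643139600456536293376

Result: 808281277464764060643139600456536293376
Multiplications needed: 7 (7 lines after 6^1)

6^50 = 808281277464764060643139600456536293376. Using exponentiation by squaring, this requires 7 multiplications. The key idea: if the exponent is even, square the half-power; if odd, multiply by the base once.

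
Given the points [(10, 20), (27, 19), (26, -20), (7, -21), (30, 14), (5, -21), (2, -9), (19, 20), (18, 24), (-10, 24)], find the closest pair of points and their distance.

Computing all pairwise distances among 10 points:

d((10, 20), (27, 19)) = 17.0294
d((10, 20), (26, -20)) = 43.0813
d((10, 20), (7, -21)) = 41.1096
d((10, 20), (30, 14)) = 20.8806
d((10, 20), (5, -21)) = 41.3038
d((10, 20), (2, -9)) = 30.0832
d((10, 20), (19, 20)) = 9.0
d((10, 20), (18, 24)) = 8.9443
d((10, 20), (-10, 24)) = 20.3961
d((27, 19), (26, -20)) = 39.0128
d((27, 19), (7, -21)) = 44.7214
d((27, 19), (30, 14)) = 5.831
d((27, 19), (5, -21)) = 45.6508
d((27, 19), (2, -9)) = 37.5366
d((27, 19), (19, 20)) = 8.0623
d((27, 19), (18, 24)) = 10.2956
d((27, 19), (-10, 24)) = 37.3363
d((26, -20), (7, -21)) = 19.0263
d((26, -20), (30, 14)) = 34.2345
d((26, -20), (5, -21)) = 21.0238
d((26, -20), (2, -9)) = 26.4008
d((26, -20), (19, 20)) = 40.6079
d((26, -20), (18, 24)) = 44.7214
d((26, -20), (-10, 24)) = 56.8507
d((7, -21), (30, 14)) = 41.8808
d((7, -21), (5, -21)) = 2.0 <-- minimum
d((7, -21), (2, -9)) = 13.0
d((7, -21), (19, 20)) = 42.72
d((7, -21), (18, 24)) = 46.3249
d((7, -21), (-10, 24)) = 48.1041
d((30, 14), (5, -21)) = 43.0116
d((30, 14), (2, -9)) = 36.2353
d((30, 14), (19, 20)) = 12.53
d((30, 14), (18, 24)) = 15.6205
d((30, 14), (-10, 24)) = 41.2311
d((5, -21), (2, -9)) = 12.3693
d((5, -21), (19, 20)) = 43.3244
d((5, -21), (18, 24)) = 46.8402
d((5, -21), (-10, 24)) = 47.4342
d((2, -9), (19, 20)) = 33.6155
d((2, -9), (18, 24)) = 36.6742
d((2, -9), (-10, 24)) = 35.1141
d((19, 20), (18, 24)) = 4.1231
d((19, 20), (-10, 24)) = 29.2746
d((18, 24), (-10, 24)) = 28.0

Closest pair: (7, -21) and (5, -21) with distance 2.0

The closest pair is (7, -21) and (5, -21) with Euclidean distance 2.0. For 10 points, brute-force pairwise comparison is shown above. For large n, the divide-and-conquer algorithm (sort by x, recurse on halves, check the dividing strip) achieves O(n log n).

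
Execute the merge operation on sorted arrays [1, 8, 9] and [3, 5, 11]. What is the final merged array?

Merging process:

Compare 1 vs 3: take 1 from left. Merged: [1]
Compare 8 vs 3: take 3 from right. Merged: [1, 3]
Compare 8 vs 5: take 5 from right. Merged: [1, 3, 5]
Compare 8 vs 11: take 8 from left. Merged: [1, 3, 5, 8]
Compare 9 vs 11: take 9 from left. Merged: [1, 3, 5, 8, 9]
Append remaining from right: [11]. Merged: [1, 3, 5, 8, 9, 11]

Final merged array: [1, 3, 5, 8, 9, 11]
Total comparisons: 5

The merged array is [1, 3, 5, 8, 9, 11], requiring 5 comparisons. The merge step runs in O(n) time where n is the total number of elements.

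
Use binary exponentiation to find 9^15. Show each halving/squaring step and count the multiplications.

Computing 9^15 by squaring (build up from 9^1; each line after the first costs one multiplication):

9^1 = 9
9^2 = (9^1)^2 = 9^2 = 81
9^3 = 9 * 9^2 = 9 * 81 = 729
9^6 = (9^3)^2 = 729^2 = 531441
9^7 = 9 * 9^6 = 9 * 531441 = 4782969
9^14 = (9^7)^2 = 4782969^2 = 22876792454961
9^15 = 9 * 9^14 = 9 * 22876792454961 = 205891132094649

Result: 205891132094649
Multiplications needed: 6 (6 lines after 9^1)

9^15 = 205891132094649. Using exponentiation by squaring, this requires 6 multiplications. The key idea: if the exponent is even, square the half-power; if odd, multiply by the base once.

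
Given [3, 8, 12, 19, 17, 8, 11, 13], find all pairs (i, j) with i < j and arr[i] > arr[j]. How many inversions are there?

Finding inversions in [3, 8, 12, 19, 17, 8, 11, 13]:

(2, 5): arr[2]=12 > arr[5]=8
(2, 6): arr[2]=12 > arr[6]=11
(3, 4): arr[3]=19 > arr[4]=17
(3, 5): arr[3]=19 > arr[5]=8
(3, 6): arr[3]=19 > arr[6]=11
(3, 7): arr[3]=19 > arr[7]=13
(4, 5): arr[4]=17 > arr[5]=8
(4, 6): arr[4]=17 > arr[6]=11
(4, 7): arr[4]=17 > arr[7]=13

Total inversions: 9

The array has 9 inversion(s): (2,5), (2,6), (3,4), (3,5), (3,6), (3,7), (4,5), (4,6), (4,7). Each pair (i,j) satisfies i < j and arr[i] > arr[j].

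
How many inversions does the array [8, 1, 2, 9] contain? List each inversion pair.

Finding inversions in [8, 1, 2, 9]:

(0, 1): arr[0]=8 > arr[1]=1
(0, 2): arr[0]=8 > arr[2]=2

Total inversions: 2

The array has 2 inversion(s): (0,1), (0,2). Each pair (i,j) satisfies i < j and arr[i] > arr[j].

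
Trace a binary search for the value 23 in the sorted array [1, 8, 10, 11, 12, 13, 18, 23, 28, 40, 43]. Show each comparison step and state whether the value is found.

Binary search for 23 in [1, 8, 10, 11, 12, 13, 18, 23, 28, 40, 43]:

lo=0, hi=10, mid=5, arr[mid]=13 -> 13 < 23, search right half
lo=6, hi=10, mid=8, arr[mid]=28 -> 28 > 23, search left half
lo=6, hi=7, mid=6, arr[mid]=18 -> 18 < 23, search right half
lo=7, hi=7, mid=7, arr[mid]=23 -> Found target at index 7!

Binary search finds 23 at index 7 after 4 comparisons. The search repeatedly halves the search space by comparing with the middle element.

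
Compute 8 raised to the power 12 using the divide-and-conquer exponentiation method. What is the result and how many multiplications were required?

Computing 8^12 by squaring (build up from 8^1; each line after the first costs one multiplication):

8^1 = 8
8^2 = (8^1)^2 = 8^2 = 64
8^3 = 8 * 8^2 = 8 * 64 = 512
8^6 = (8^3)^2 = 512^2 = 262144
8^12 = (8^6)^2 = 262144^2 = 68719476736

Result: 68719476736
Multiplications needed: 4 (4 lines after 8^1)

8^12 = 68719476736. Using exponentiation by squaring, this requires 4 multiplications. The key idea: if the exponent is even, square the half-power; if odd, multiply by the base once.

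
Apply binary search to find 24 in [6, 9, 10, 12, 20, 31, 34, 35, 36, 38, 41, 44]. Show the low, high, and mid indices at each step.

Binary search for 24 in [6, 9, 10, 12, 20, 31, 34, 35, 36, 38, 41, 44]:

lo=0, hi=11, mid=5, arr[mid]=31 -> 31 > 24, search left half
lo=0, hi=4, mid=2, arr[mid]=10 -> 10 < 24, search right half
lo=3, hi=4, mid=3, arr[mid]=12 -> 12 < 24, search right half
lo=4, hi=4, mid=4, arr[mid]=20 -> 20 < 24, search right half
lo=5 > hi=4, target 24 not found

Binary search determines that 24 is not in the array after 4 comparisons. The search space was exhausted without finding the target.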